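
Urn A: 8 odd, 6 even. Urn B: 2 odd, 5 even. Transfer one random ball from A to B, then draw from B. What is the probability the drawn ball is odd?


P(transfer odd) = 8/14 = 4/7; P(transfer even) = 3/7
If odd transferred: Urn II has 3 odd of 8, so P(odd|odd moved) = 3/8
If even transferred: Urn II has 2 odd of 8, so P(odd|even moved) = 1/4
By total probability: P(odd) = 4/7*3/8 + 3/7*1/4 = 9/28

9/28


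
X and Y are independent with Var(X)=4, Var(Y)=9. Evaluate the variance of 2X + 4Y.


Independence => Cov(X,Y)=0
Var(2X + 4Y) = 2^2*Var(X) + 4^2*Var(Y)
= 4*4 + 16*9 = 160

160


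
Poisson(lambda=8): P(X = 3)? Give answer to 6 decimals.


P(X=3) = e^(-8) * 8^3 / 3!
≈ 0.0003354626279 * 512 / 6
≈ 0.028626

0.028626


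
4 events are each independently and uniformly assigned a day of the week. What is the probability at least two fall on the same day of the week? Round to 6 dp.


P(all different) = prod((7-i)/7 for i=0..3) = 0.349854
P(at least one match) = 1 - 0.349854 = 0.650146

0.650146


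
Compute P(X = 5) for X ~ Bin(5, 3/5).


P(X=5) = C(5,5) * p^5 * (1-p)^0
= 1 * 243/3125 * 1
= 243/3125

243/3125


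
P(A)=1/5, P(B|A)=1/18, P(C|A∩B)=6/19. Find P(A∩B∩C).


P(A∩B∩C) = P(A) * P(B|A) * P(C|A∩B)
= 1/5 * 1/18 * 6/19
= 1/90 * 6/19 = 1/285

1/285


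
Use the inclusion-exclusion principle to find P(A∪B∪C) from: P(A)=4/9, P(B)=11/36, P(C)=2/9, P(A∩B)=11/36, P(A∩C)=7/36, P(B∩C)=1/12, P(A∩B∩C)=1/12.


P(A∪B∪C) = P(A)+P(B)+P(C) - P(AB)-P(AC)-P(BC) + P(ABC)
= 4/9+11/36+2/9 - 11/36-7/36-1/12 + 1/12
= 17/36

17/36


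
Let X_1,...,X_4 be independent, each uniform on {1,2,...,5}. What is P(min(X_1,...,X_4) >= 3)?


P(min >= 3) = P(all X_i >= 3) = (P(X_1 >= 3))^4
= (3/5)^4 = 81/625

81/625


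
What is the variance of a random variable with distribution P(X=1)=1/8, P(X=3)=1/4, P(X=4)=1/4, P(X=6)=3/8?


E[X] = 33/8, E[X^2] = 159/8
Var(X) = E[X^2] - (E[X])^2 = 159/8 - (33/8)^2 = 183/64

183/64


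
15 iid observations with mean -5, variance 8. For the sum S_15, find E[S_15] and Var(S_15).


E[S_n] = n*mu = 15*-5 = -75
Var(S_n) = n*sigma^2 = 15*8 = 120

E[S_15]=-75, Var(S_15)=120


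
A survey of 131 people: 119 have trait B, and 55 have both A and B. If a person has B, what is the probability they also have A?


P(A|B) = P(A∩B)/P(B) = (55/131)/(119/131) = 55/119

55/119


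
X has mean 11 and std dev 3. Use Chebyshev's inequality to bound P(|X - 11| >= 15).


k = 15/3 = 5
Chebyshev: P(|X-mu| >= k*sigma) <= 1/k^2 = 1/5^2 = 1/25

1/25


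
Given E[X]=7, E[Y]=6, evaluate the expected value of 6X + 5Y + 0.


E[6X + 5Y + 0] = 6*E[X] + 5*E[Y] + 0
= (6)*(7) + (5)*(6) + (0)
= 42 + 30 + 0 = 72

72


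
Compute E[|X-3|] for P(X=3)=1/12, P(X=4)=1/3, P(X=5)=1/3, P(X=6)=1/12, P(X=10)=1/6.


E[|X-3|] = sum(g(x)*P(x))
= 0*1/12 + 1*1/3 + 2*1/3 + 3*1/12 + 7*1/6
= 29/12

29/12


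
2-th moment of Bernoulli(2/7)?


For Bernoulli: X in {0,1}
E[X^2] = 0^2*(1-2/7) + 1^2*2/7 = 2/7

2/7


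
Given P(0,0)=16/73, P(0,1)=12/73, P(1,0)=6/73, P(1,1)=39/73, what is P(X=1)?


P(X=1) = P(1,0)+P(1,1) = 6/73 + 39/73 = 45/73

45/73


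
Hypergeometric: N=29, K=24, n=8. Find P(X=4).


P(X=4) = C(24,4)*C(5,4) / C(29,8)
= 10626*5 / 4292145
= 53130/4292145 = 14/1131

14/1131


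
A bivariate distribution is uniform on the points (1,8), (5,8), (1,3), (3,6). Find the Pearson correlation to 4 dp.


Cov(X,Y) = 1.6250, Var(X) = 2.7500, Var(Y) = 4.1875
rho = Cov/(sqrt(VarX)*sqrt(VarY)) = 0.4789

0.4789


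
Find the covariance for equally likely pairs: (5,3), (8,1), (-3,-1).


E[X]=10/3, E[Y]=1, E[XY]=26/3
Cov(X,Y) = E[XY] - E[X]E[Y] = 26/3 - 10/3*1 = 16/3

16/3


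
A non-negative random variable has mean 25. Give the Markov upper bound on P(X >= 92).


Markov: P(X >= a) <= E[X]/a
P(X >= 92) <= 25/92

25/92


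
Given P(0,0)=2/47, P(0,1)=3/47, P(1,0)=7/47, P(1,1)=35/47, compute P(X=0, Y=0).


Read from table: P(X=0, Y=0) = 2/47

2/47


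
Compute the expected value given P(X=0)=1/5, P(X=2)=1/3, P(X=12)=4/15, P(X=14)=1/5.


E[X] = sum(x * P(x))
= 0*1/5 + 2*1/3 + 12*4/15 + 14*1/5
= 20/3

20/3


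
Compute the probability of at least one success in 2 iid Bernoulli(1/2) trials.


P(at least one) = 1 - P(none)
P(none) = (1 - 1/2)^2 = (1/2)^2 = 1/4
P(at least one) = 1 - 1/4 = 3/4

3/4


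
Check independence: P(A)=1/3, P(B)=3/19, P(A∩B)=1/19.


P(A)*P(B) = 1/3*3/19 = 1/19
P(A∩B) = 1/19, which equals P(A)P(B), so independent

Yes, A and B are independent


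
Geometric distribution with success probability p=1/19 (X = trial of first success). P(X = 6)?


P(X=6) = (1-p)^5 * p = (18/19)^5 * 1/19
= 1889568/2476099 * 1/19 = 1889568/47045881

1889568/47045881


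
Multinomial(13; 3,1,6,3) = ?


13! = 6227020800
Denominator: 3!=6 * 1!=1 * 6!=720 * 3!=6
Coefficient = 6227020800 / 25920 = 240240

240240


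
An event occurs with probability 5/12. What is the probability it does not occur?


P(A') = 1 - P(A) = 1 - 5/12 = 7/12

7/12


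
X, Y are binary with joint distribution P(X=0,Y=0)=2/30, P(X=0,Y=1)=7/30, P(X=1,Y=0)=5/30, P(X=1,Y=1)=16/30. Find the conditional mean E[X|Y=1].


P(Y=1) = 23/30
E[X|Y=1] = (0*7 + 1*16)/23 = 16/23

16/23


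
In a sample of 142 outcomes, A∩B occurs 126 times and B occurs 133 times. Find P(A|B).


P(A|B) = P(A∩B)/P(B) = (126/142)/(133/142) = 126/133 = 18/19

18/19


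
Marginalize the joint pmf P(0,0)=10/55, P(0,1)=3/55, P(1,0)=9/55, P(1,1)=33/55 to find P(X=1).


P(X=1) = P(1,0)+P(1,1) = 9/55 + 33/55 = 42/55

42/55


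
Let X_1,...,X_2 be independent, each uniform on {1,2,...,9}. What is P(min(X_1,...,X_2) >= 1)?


P(min >= 1) = P(all X_i >= 1) = (P(X_1 >= 1))^2
= (9/9)^2 = 1^2 = 1

1


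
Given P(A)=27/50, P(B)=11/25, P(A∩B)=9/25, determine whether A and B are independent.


P(A)*P(B) = 27/50*11/25 = 297/1250
P(A∩B) = 9/25 != 297/1250, so not independent

No, A and B are not independent


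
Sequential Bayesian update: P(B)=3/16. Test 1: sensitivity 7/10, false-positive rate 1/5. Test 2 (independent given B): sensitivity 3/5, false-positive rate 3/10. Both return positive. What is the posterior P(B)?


After test 1: P(+) = 7/10*3/16 + 1/5*13/16 = 47/160
P(B|+) = (21/160)/(47/160) = 21/47
After test 2 (use post1 as new prior): P(+) = 3/5*21/47 + 3/10*26/47 = 102/235
P(B|+,+) = (63/235)/(102/235) = 21/34

21/34


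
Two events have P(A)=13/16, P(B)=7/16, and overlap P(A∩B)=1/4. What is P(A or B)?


P(A∪B) = P(A) + P(B) - P(A∩B)
= 13/16 + 7/16 - 1/4 = 1

1


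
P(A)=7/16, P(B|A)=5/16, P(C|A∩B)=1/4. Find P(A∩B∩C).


P(A∩B∩C) = P(A) * P(B|A) * P(C|A∩B)
= 7/16 * 5/16 * 1/4
= 35/256 * 1/4 = 35/1024

35/1024


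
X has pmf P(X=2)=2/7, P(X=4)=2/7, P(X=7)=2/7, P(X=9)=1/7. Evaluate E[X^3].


E[X^3] = sum(x^3 * P(x))
= 8*2/7 + 64*2/7 + 343*2/7 + 729*1/7
= 1559/7

1559/7


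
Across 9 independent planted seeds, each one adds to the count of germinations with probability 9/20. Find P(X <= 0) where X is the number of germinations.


P(X<=0) = P(X=0)
= 2357947691/512000000000
= 2357947691/512000000000

2357947691/512000000000


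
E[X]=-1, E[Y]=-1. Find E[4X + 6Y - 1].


E[4X + 6Y - 1] = 4*E[X] + 6*E[Y] - 1
= (4)*(-1) + (6)*(-1) + (-1)
= -4 - 6 - 1 = -11

-11


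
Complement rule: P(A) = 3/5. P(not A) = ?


P(A') = 1 - P(A) = 1 - 3/5 = 2/5

2/5


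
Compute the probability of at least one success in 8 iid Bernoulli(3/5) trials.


P(at least one) = 1 - P(none)
P(none) = (1 - 3/5)^8 = (2/5)^8 = 256/390625
P(at least one) = 1 - 256/390625 = 390369/390625

390369/390625


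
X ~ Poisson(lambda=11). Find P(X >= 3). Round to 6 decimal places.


P(X>=3) = 1 - P(X<=2) = 1 - (e^(-11)*11^0/0! + e^(-11)*11^1/1! + e^(-11)*11^2/2!)
≈ 1 - (0.0000167017 + 0.0001837187 + 0.0010104529)
= 1 - 0.0012108733 = 0.9987891267
≈ 0.998789

0.998789


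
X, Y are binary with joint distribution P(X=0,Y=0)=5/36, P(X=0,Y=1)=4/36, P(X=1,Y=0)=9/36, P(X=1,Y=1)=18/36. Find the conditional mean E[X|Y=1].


P(Y=1) = 22/36
E[X|Y=1] = (0*4 + 1*18)/22 = 18/22 = 9/11

9/11


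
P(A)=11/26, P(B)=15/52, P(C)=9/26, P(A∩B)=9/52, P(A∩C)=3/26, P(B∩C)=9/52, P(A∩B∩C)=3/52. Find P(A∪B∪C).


P(A∪B∪C) = P(A)+P(B)+P(C) - P(AB)-P(AC)-P(BC) + P(ABC)
= 11/26+15/52+9/26 - 9/52-3/26-9/52 + 3/52
= 17/26

17/26


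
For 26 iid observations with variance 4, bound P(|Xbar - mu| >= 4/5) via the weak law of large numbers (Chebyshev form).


Var(Xbar) = Var(X)/n = 4/26
Chebyshev: P(|Xbar-mu| >= 4/5) <= Var(Xbar)/(4/5)^2 = (2/13)/(16/25) = 25/104

25/104


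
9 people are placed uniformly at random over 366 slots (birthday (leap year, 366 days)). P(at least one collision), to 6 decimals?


P(all different) = prod((366-i)/366 for i=0..8) = 0.905624
P(at least one match) = 1 - 0.905624 = 0.094376

0.094376


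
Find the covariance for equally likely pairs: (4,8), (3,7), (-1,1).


E[X]=2, E[Y]=16/3, E[XY]=52/3
Cov(X,Y) = E[XY] - E[X]E[Y] = 52/3 - 2*16/3 = 20/3

20/3


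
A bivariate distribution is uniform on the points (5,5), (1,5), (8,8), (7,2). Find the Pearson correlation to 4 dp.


Cov(X,Y) = 0.7500, Var(X) = 7.1875, Var(Y) = 4.5000
rho = Cov/(sqrt(VarX)*sqrt(VarY)) = 0.1319

0.1319


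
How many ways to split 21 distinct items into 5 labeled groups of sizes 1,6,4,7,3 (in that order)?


21! = 51090942171709440000
Denominator: 1!=1 * 6!=720 * 4!=24 * 7!=5040 * 3!=6
Coefficient = 51090942171709440000 / 522547200 = 97772875200

97772875200


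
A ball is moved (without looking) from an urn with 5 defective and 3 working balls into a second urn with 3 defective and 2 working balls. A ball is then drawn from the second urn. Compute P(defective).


P(transfer defective) = 5/8; P(transfer working) = 3/8
If defective transferred: Urn II has 4 defective of 6, so P(defective|defective moved) = 2/3
If working transferred: Urn II has 3 defective of 6, so P(defective|working moved) = 1/2
By total probability: P(defective) = 5/8*2/3 + 3/8*1/2 = 29/48

29/48


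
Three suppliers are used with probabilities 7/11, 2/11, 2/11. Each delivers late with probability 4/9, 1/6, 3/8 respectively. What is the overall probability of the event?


P(A) = P(A|B1)P(B1) + P(A|B2)P(B2) + P(A|B3)P(B3)
= 4/9*7/11 + 1/6*2/11 + 3/8*2/11
= 28/99 + 1/33 + 3/44 = 151/396

151/396


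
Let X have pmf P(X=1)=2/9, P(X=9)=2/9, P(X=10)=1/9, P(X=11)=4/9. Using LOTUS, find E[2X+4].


E[2X+4] = sum(g(x)*P(x))
= 6*2/9 + 22*2/9 + 24*1/9 + 26*4/9
= 184/9

184/9


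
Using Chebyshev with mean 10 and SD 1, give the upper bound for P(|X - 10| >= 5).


k = 5/1 = 5
Chebyshev: P(|X-mu| >= k*sigma) <= 1/k^2 = 1/5^2 = 1/25

1/25


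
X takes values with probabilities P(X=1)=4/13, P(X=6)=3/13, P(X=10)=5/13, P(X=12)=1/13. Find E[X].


E[X] = sum(x * P(x))
= 1*4/13 + 6*3/13 + 10*5/13 + 12*1/13
= 84/13

84/13


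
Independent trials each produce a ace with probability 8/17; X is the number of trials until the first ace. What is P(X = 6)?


P(X=6) = (1-p)^5 * p = (9/17)^5 * 8/17
= 59049/1419857 * 8/17 = 472392/24137569

472392/24137569


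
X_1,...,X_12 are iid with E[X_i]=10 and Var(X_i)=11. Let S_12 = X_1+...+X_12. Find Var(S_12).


By independence, Var(S_n) = n*Var(X_1) = 12*11 = 132

132


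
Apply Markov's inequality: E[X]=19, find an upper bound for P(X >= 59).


Markov: P(X >= a) <= E[X]/a
P(X >= 59) <= 19/59

19/59


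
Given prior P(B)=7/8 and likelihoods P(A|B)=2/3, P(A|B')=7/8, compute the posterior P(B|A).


P(A) = P(A|B)P(B) + P(A|B')P(B') = 2/3*7/8 + 7/8*1/8 = 133/192
P(B|A) = P(A|B)P(B)/P(A) = (7/12)/(133/192) = 16/19

16/19


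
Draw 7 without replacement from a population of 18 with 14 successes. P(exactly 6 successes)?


P(X=6) = C(14,6)*C(4,1) / C(18,7)
= 3003*4 / 31824
= 12012/31824 = 77/204

77/204


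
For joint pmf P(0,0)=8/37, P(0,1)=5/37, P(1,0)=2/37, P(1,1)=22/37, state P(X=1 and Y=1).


Read from table: P(X=1, Y=1) = 22/37

22/37


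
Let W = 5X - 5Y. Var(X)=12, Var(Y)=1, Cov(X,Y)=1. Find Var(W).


Var(5X - 5Y) = 5^2*Var(X) + (-5)^2*Var(Y) + 2*5*(-5)*Cov(X,Y)
= 25*12 + 25*1 - 50*1
= 300 + 25 - 50 = 275

275


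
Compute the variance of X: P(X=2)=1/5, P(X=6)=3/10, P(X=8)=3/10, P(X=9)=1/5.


E[X] = 32/5, E[X^2] = 47
Var(X) = E[X^2] - (E[X])^2 = 47 - (32/5)^2 = 151/25

151/25


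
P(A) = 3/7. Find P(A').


P(A') = 1 - P(A) = 1 - 3/7 = 4/7

4/7


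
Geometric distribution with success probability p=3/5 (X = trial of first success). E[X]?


For geometric (trials until first success), E[X] = 1/p = 1/(3/5) = 5/3

5/3


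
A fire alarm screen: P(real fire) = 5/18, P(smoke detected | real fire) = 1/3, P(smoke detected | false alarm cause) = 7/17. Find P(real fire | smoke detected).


P(A) = P(A|B)P(B) + P(A|B')P(B') = 1/3*5/18 + 7/17*13/18 = 179/459
P(B|A) = P(A|B)P(B)/P(A) = (5/54)/(179/459) = 85/358

85/358


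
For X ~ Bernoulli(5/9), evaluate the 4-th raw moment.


For Bernoulli: X in {0,1}
E[X^4] = 0^4*(1-5/9) + 1^4*5/9 = 5/9

5/9


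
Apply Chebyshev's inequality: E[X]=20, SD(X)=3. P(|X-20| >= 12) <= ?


k = 12/3 = 4
Chebyshev: P(|X-mu| >= k*sigma) <= 1/k^2 = 1/4^2 = 1/16

1/16


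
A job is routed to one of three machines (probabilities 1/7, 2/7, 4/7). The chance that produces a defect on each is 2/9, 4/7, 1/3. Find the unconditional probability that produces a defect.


P(A) = P(A|B1)P(B1) + P(A|B2)P(B2) + P(A|B3)P(B3)
= 2/9*1/7 + 4/7*2/7 + 1/3*4/7
= 2/63 + 8/49 + 4/21 = 170/441

170/441


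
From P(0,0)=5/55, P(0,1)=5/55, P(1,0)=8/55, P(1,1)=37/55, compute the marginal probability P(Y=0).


P(Y=0) = P(0,0)+P(1,0) = 5/55 + 8/55 = 13/55

13/55


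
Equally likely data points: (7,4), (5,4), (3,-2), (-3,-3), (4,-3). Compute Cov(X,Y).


E[X]=16/5, E[Y]=0, E[XY]=39/5
Cov(X,Y) = E[XY] - E[X]E[Y] = 39/5 - 16/5*0 = 39/5

39/5


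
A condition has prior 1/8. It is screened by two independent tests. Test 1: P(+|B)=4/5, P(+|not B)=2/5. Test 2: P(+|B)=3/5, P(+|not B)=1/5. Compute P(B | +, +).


After test 1: P(+) = 4/5*1/8 + 2/5*7/8 = 9/20
P(B|+) = (1/10)/(9/20) = 2/9
After test 2 (use post1 as new prior): P(+) = 3/5*2/9 + 1/5*7/9 = 13/45
P(B|+,+) = (2/15)/(13/45) = 6/13

6/13


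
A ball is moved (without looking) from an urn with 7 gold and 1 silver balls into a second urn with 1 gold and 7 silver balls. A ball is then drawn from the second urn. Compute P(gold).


P(transfer gold) = 7/8; P(transfer silver) = 1/8
If gold transferred: Urn II has 2 gold of 9, so P(gold|gold moved) = 2/9
If silver transferred: Urn II has 1 gold of 9, so P(gold|silver moved) = 1/9
By total probability: P(gold) = 7/8*2/9 + 1/8*1/9 = 5/24

5/24


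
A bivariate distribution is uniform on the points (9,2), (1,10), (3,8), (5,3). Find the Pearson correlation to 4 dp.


Cov(X,Y) = -9.1250, Var(X) = 8.7500, Var(Y) = 11.1875
rho = Cov/(sqrt(VarX)*sqrt(VarY)) = -0.9223

-0.9223


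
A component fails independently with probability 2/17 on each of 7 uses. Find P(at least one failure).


P(at least one) = 1 - P(none)
P(none) = (1 - 2/17)^7 = (15/17)^7 = 170859375/410338673
P(at least one) = 1 - 170859375/410338673 = 239479298/410338673

239479298/410338673


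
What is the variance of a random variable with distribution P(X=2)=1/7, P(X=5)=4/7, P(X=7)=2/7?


E[X] = 36/7, E[X^2] = 202/7
Var(X) = E[X^2] - (E[X])^2 = 202/7 - (36/7)^2 = 118/49

118/49


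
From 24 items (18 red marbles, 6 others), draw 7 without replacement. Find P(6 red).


P(X=6) = C(18,6)*C(6,1) / C(24,7)
= 18564*6 / 346104
= 111384/346104 = 1547/4807

1547/4807


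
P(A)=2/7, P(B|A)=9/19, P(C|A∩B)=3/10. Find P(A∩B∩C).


P(A∩B∩C) = P(A) * P(B|A) * P(C|A∩B)
= 2/7 * 9/19 * 3/10
= 18/133 * 3/10 = 27/665

27/665


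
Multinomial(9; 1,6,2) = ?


9! = 362880
Denominator: 1!=1 * 6!=720 * 2!=2
Coefficient = 362880 / 1440 = 252

252


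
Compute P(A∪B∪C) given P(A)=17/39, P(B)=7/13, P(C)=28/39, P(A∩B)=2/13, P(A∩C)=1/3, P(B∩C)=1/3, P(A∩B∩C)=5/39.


P(A∪B∪C) = P(A)+P(B)+P(C) - P(AB)-P(AC)-P(BC) + P(ABC)
= 17/39+7/13+28/39 - 2/13-1/3-1/3 + 5/39
= 1

1


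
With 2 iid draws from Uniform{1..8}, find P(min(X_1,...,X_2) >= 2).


P(min >= 2) = P(all X_i >= 2) = (P(X_1 >= 2))^2
= (7/8)^2 = 49/64

49/64


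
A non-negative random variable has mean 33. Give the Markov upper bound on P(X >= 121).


Markov: P(X >= a) <= E[X]/a
P(X >= 121) <= 33/121 = 3/11

3/11


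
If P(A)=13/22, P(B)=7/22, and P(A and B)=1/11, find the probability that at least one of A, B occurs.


P(A∪B) = P(A) + P(B) - P(A∩B)
= 13/22 + 7/22 - 1/11 = 9/11

9/11


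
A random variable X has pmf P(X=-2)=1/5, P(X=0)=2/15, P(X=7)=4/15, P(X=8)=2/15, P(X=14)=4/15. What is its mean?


E[X] = sum(x * P(x))
= -2*1/5 + 0*2/15 + 7*4/15 + 8*2/15 + 14*4/15
= 94/15

94/15


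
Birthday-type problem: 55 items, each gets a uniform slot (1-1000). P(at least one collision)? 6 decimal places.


P(all different) = prod((1000-i)/1000 for i=0..54) = 0.220306
P(at least one match) = 1 - 0.220306 = 0.779694

0.779694


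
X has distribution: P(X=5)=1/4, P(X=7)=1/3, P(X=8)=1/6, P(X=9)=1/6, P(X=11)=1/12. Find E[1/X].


E[1/X] = sum(g(x)*P(x))
= 1/5*1/4 + 1/7*1/3 + 1/8*1/6 + 1/9*1/6 + 1/11*1/12
= 24041/166320

24041/166320


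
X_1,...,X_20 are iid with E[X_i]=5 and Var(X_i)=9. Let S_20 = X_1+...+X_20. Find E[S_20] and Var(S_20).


E[S_n] = n*mu = 20*5 = 100
Var(S_n) = n*sigma^2 = 20*9 = 180

E[S_20]=100, Var(S_20)=180


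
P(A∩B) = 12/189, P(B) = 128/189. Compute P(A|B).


P(A|B) = P(A∩B)/P(B) = (12/189)/(128/189) = 12/128 = 3/32

3/32


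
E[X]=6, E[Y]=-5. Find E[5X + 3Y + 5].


E[5X + 3Y + 5] = 5*E[X] + 3*E[Y] + 5
= (5)*(6) + (3)*(-5) + (5)
= 30 - 15 + 5 = 20

20


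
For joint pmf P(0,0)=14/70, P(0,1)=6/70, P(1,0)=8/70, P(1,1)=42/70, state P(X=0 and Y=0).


Read from table: P(X=0, Y=0) = 14/70 = 1/5

1/5


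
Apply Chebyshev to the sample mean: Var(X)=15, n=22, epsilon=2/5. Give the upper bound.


Var(Xbar) = Var(X)/n = 15/22
Chebyshev: P(|Xbar-mu| >= 2/5) <= Var(Xbar)/(2/5)^2 = (15/22)/(4/25) = 375/88
Bound exceeds 1, so trivial bound: 1

1


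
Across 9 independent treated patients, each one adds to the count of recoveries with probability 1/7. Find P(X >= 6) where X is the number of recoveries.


P(X>=6) = P(X=6) + P(X=7) + P(X=8) + P(X=9)
= 2592/5764801 + 1296/40353607 + 54/40353607 + 1/40353607
= 2785/5764801

2785/5764801


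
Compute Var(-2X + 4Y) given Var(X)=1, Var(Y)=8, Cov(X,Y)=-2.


Var(-2X + 4Y) = (-2)^2*Var(X) + 4^2*Var(Y) + 2*(-2)*4*Cov(X,Y)
= 4*1 + 16*8 - 16*(-2)
= 4 + 128 + 32 = 164

164


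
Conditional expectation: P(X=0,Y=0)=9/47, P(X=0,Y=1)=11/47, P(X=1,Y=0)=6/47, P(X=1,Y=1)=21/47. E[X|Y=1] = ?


P(Y=1) = 32/47
E[X|Y=1] = (0*11 + 1*21)/32 = 21/32

21/32


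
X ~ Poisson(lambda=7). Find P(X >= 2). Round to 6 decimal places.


P(X>=2) = 1 - P(X<=1) = 1 - (e^(-7)*7^0/0! + e^(-7)*7^1/1!)
≈ 1 - (0.0009118820 + 0.0063831738)
= 1 - 0.0072950558 = 0.9927049442
≈ 0.992705

0.992705


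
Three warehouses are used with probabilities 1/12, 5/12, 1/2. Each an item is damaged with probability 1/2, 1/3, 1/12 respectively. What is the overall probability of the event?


P(A) = P(A|B1)P(B1) + P(A|B2)P(B2) + P(A|B3)P(B3)
= 1/2*1/12 + 1/3*5/12 + 1/12*1/2
= 1/24 + 5/36 + 1/24 = 2/9

2/9


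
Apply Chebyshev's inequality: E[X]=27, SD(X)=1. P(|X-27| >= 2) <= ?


k = 2/1 = 2
Chebyshev: P(|X-mu| >= k*sigma) <= 1/k^2 = 1/2^2 = 1/4

1/4


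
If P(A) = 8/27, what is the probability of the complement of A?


P(A') = 1 - P(A) = 1 - 8/27 = 19/27

19/27


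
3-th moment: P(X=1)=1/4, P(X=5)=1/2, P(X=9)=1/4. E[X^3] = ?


E[X^3] = sum(x^3 * P(x))
= 1*1/4 + 125*1/2 + 729*1/4
= 245

245


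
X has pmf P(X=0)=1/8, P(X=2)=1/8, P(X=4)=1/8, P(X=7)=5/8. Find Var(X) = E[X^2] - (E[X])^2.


E[X] = 41/8, E[X^2] = 265/8
Var(X) = E[X^2] - (E[X])^2 = 265/8 - (41/8)^2 = 439/64

439/64


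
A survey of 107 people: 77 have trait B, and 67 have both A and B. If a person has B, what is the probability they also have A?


P(A|B) = P(A∩B)/P(B) = (67/107)/(77/107) = 67/77

67/77


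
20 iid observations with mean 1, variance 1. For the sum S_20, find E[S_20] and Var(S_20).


E[S_n] = n*mu = 20*1 = 20
Var(S_n) = n*sigma^2 = 20*1 = 20

E[S_20]=20, Var(S_20)=20


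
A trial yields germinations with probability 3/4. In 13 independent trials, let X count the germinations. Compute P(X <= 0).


P(X<=0) = P(X=0)
= 1/67108864
= 1/67108864

1/67108864


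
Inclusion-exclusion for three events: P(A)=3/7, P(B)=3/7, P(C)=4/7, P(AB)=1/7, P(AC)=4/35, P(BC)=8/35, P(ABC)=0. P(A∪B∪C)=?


P(A∪B∪C) = P(A)+P(B)+P(C) - P(AB)-P(AC)-P(BC) + P(ABC)
= 3/7+3/7+4/7 - 1/7-4/35-8/35 + 0
= 33/35

33/35


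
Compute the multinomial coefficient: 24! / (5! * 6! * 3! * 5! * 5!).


24! = 620448401733239439360000
Denominator: 5!=120 * 6!=720 * 3!=6 * 5!=120 * 5!=120
Coefficient = 620448401733239439360000 / 7464960000 = 83114765750016

83114765750016


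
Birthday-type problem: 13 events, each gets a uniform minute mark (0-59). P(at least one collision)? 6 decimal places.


P(all different) = prod((60-i)/60 for i=0..12) = 0.246343
P(at least one match) = 1 - 0.246343 = 0.753657

0.753657


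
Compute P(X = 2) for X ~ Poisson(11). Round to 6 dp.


P(X=2) = e^(-11) * 11^2 / 2!
≈ 0.00001670170079 * 121 / 2
≈ 0.001010

0.001010


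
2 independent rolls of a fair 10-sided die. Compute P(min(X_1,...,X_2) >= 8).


P(min >= 8) = P(all X_i >= 8) = (P(X_1 >= 8))^2
= (3/10)^2 = 9/100

9/100


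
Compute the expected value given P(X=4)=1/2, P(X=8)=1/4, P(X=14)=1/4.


E[X] = sum(x * P(x))
= 4*1/2 + 8*1/4 + 14*1/4
= 15/2

15/2


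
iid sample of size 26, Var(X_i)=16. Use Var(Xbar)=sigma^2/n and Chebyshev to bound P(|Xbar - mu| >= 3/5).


Var(Xbar) = Var(X)/n = 16/26
Chebyshev: P(|Xbar-mu| >= 3/5) <= Var(Xbar)/(3/5)^2 = (8/13)/(9/25) = 200/117
Bound exceeds 1, so trivial bound: 1

1


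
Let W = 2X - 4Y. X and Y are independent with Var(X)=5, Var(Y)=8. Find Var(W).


Independence => Cov(X,Y)=0
Var(2X - 4Y) = 2^2*Var(X) + (-4)^2*Var(Y)
= 4*5 + 16*8 = 148

148


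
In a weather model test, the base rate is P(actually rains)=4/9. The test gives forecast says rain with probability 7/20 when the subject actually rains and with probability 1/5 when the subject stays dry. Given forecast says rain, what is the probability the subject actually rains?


P(A) = P(A|B)P(B) + P(A|B')P(B') = 7/20*4/9 + 1/5*5/9 = 4/15
P(B|A) = P(A|B)P(B)/P(A) = (7/45)/(4/15) = 7/12

7/12


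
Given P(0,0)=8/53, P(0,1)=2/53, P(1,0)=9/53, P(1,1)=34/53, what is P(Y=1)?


P(Y=1) = P(0,1)+P(1,1) = 2/53 + 34/53 = 36/53

36/53


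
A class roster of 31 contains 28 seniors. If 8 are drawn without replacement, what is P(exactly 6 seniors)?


P(X=6) = C(28,6)*C(3,2) / C(31,8)
= 376740*3 / 7888725
= 1130220/7888725 = 644/4495

644/4495


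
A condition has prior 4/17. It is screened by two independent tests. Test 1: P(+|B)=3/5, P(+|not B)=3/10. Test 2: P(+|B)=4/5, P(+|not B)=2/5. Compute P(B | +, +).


After test 1: P(+) = 3/5*4/17 + 3/10*13/17 = 63/170
P(B|+) = (12/85)/(63/170) = 8/21
After test 2 (use post1 as new prior): P(+) = 4/5*8/21 + 2/5*13/21 = 58/105
P(B|+,+) = (32/105)/(58/105) = 16/29

16/29


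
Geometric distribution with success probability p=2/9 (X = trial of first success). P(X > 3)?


P(X > 3) = P(first 3 trials all fail) = (1-p)^3 = (7/9)^3 = 343/729

343/729


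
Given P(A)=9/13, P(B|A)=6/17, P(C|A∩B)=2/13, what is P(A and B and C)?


P(A∩B∩C) = P(A) * P(B|A) * P(C|A∩B)
= 9/13 * 6/17 * 2/13
= 54/221 * 2/13 = 108/2873

108/2873


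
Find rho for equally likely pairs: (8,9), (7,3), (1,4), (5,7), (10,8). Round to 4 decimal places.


Cov(X,Y) = 3.9600, Var(X) = 9.3600, Var(Y) = 5.3600
rho = Cov/(sqrt(VarX)*sqrt(VarY)) = 0.5591

0.5591


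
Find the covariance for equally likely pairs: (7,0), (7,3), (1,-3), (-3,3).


E[X]=3, E[Y]=3/4, E[XY]=9/4
Cov(X,Y) = E[XY] - E[X]E[Y] = 9/4 - 3*3/4 = 0

0


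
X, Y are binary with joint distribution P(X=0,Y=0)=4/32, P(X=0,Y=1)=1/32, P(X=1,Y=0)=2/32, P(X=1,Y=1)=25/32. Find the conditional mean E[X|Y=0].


P(Y=0) = 6/32
E[X|Y=0] = (0*4 + 1*2)/6 = 2/6 = 1/3

1/3


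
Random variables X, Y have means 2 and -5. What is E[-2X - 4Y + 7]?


E[-2X - 4Y + 7] = -2*E[X] - 4*E[Y] + 7
= (-2)*(2) + (-4)*(-5) + (7)
= -4 + 20 + 7 = 23

23


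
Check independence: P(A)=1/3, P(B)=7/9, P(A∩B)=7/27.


P(A)*P(B) = 1/3*7/9 = 7/27
P(A∩B) = 7/27, which equals P(A)P(B), so independent

Yes, A and B are independent


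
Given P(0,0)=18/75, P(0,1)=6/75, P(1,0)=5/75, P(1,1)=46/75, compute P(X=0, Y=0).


Read from table: P(X=0, Y=0) = 18/75 = 6/25

6/25


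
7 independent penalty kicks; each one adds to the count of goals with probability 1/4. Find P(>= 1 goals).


P(at least one) = 1 - P(none)
P(none) = (1 - 1/4)^7 = (3/4)^7 = 2187/16384
P(at least one) = 1 - 2187/16384 = 14197/16384

14197/16384


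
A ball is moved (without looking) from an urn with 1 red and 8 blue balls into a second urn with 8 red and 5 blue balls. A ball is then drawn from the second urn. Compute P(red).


P(transfer red) = 1/9; P(transfer blue) = 8/9
If red transferred: Urn II has 9 red of 14, so P(red|red moved) = 9/14
If blue transferred: Urn II has 8 red of 14, so P(red|blue moved) = 4/7
By total probability: P(red) = 1/9*9/14 + 8/9*4/7 = 73/126

73/126


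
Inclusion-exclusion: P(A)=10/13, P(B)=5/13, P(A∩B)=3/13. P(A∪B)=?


P(A∪B) = P(A) + P(B) - P(A∩B)
= 10/13 + 5/13 - 3/13 = 12/13

12/13


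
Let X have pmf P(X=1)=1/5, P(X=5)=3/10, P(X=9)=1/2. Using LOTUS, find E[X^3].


E[X^3] = sum(g(x)*P(x))
= 1*1/5 + 125*3/10 + 729*1/2
= 2011/5

2011/5


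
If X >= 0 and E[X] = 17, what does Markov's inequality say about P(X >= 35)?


Markov: P(X >= a) <= E[X]/a
P(X >= 35) <= 17/35

17/35


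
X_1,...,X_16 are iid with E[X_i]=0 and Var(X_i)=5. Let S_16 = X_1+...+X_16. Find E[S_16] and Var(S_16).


E[S_n] = n*mu = 16*0 = 0
Var(S_n) = n*sigma^2 = 16*5 = 80

E[S_16]=0, Var(S_16)=80


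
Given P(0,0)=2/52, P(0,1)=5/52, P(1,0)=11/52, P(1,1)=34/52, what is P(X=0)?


P(X=0) = P(0,0)+P(0,1) = 2/52 + 5/52 = 7/52

7/52


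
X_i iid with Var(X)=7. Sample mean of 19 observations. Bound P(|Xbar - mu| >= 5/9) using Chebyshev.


Var(Xbar) = Var(X)/n = 7/19
Chebyshev: P(|Xbar-mu| >= 5/9) <= Var(Xbar)/(5/9)^2 = (7/19)/(25/81) = 567/475
Bound exceeds 1, so trivial bound: 1

1


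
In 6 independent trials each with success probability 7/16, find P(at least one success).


P(at least one) = 1 - P(none)
P(none) = (1 - 7/16)^6 = (9/16)^6 = 531441/16777216
P(at least one) = 1 - 531441/16777216 = 16245775/16777216

16245775/16777216


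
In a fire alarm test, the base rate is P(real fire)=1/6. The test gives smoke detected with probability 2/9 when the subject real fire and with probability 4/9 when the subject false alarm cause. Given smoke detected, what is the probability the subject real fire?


P(A) = P(A|B)P(B) + P(A|B')P(B') = 2/9*1/6 + 4/9*5/6 = 11/27
P(B|A) = P(A|B)P(B)/P(A) = (1/27)/(11/27) = 1/11

1/11


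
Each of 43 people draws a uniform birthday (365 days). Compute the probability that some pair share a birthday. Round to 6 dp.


P(all different) = prod((365-i)/365 for i=0..42) = 0.076077
P(at least one match) = 1 - 0.076077 = 0.923923

0.923923


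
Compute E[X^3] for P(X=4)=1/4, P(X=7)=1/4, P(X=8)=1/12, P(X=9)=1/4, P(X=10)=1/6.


E[X^3] = sum(g(x)*P(x))
= 64*1/4 + 343*1/4 + 512*1/12 + 729*1/4 + 1000*1/6
= 1480/3

1480/3


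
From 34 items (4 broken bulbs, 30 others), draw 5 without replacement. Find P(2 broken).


P(X=2) = C(4,2)*C(30,3) / C(34,5)
= 6*4060 / 278256
= 24360/278256 = 1015/11594

1015/11594


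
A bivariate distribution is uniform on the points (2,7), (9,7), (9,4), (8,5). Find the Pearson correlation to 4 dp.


Cov(X,Y) = -2.0000, Var(X) = 8.5000, Var(Y) = 1.6875
rho = Cov/(sqrt(VarX)*sqrt(VarY)) = -0.5281

-0.5281


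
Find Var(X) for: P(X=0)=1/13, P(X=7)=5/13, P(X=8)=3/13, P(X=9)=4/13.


E[X] = 95/13, E[X^2] = 761/13
Var(X) = E[X^2] - (E[X])^2 = 761/13 - (95/13)^2 = 868/169

868/169


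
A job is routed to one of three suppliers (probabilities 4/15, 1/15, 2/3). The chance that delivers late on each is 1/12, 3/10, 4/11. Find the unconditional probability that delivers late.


P(A) = P(A|B1)P(B1) + P(A|B2)P(B2) + P(A|B3)P(B3)
= 1/12*4/15 + 3/10*1/15 + 4/11*2/3
= 1/45 + 1/50 + 8/33 = 1409/4950

1409/4950


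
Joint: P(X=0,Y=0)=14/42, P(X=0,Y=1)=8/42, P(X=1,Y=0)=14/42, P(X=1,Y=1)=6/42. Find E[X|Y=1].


P(Y=1) = 14/42
E[X|Y=1] = (0*8 + 1*6)/14 = 6/14 = 3/7

3/7


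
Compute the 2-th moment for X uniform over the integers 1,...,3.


E[X^2] = (1/3) * sum(x^2 for x=1..3)
= 14/3

14/3


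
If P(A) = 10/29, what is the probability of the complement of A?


P(A') = 1 - P(A) = 1 - 10/29 = 19/29

19/29


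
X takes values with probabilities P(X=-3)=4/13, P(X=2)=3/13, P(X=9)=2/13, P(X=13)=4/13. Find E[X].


E[X] = sum(x * P(x))
= -3*4/13 + 2*3/13 + 9*2/13 + 13*4/13
= 64/13

64/13


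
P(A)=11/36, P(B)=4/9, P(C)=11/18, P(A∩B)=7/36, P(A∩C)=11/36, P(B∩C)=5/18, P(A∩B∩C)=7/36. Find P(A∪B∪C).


P(A∪B∪C) = P(A)+P(B)+P(C) - P(AB)-P(AC)-P(BC) + P(ABC)
= 11/36+4/9+11/18 - 7/36-11/36-5/18 + 7/36
= 7/9

7/9


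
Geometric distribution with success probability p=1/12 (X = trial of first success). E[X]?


For geometric (trials until first success), E[X] = 1/p = 1/(1/12) = 12

12


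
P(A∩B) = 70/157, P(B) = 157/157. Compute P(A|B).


P(A|B) = P(A∩B)/P(B) = (70/157)/(157/157) = 70/157

70/157


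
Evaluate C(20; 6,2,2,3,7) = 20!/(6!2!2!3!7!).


20! = 2432902008176640000
Denominator: 6!=720 * 2!=2 * 2!=2 * 3!=6 * 7!=5040
Coefficient = 2432902008176640000 / 87091200 = 27935107200

27935107200


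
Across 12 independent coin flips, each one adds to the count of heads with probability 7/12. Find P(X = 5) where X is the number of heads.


P(X=5) = C(12,5) * p^5 * (1-p)^7
= 792 * 16807/248832 * 78125/35831808
= 14443515625/123834728448

14443515625/123834728448


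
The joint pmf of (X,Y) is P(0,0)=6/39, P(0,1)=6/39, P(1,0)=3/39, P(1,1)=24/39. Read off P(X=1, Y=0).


Read from table: P(X=1, Y=0) = 3/39 = 1/13

1/13


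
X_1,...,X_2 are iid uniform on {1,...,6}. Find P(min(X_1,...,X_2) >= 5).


P(min >= 5) = P(all X_i >= 5) = (P(X_1 >= 5))^2
= (2/6)^2 = (1/3)^2 = 1/9

1/9


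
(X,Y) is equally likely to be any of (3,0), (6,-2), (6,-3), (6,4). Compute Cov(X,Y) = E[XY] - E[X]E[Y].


E[X]=21/4, E[Y]=-1/4, E[XY]=-3/2
Cov(X,Y) = E[XY] - E[X]E[Y] = -3/2 - 21/4*-1/4 = -3/16

-3/16


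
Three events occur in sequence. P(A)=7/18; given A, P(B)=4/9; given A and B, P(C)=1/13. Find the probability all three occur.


P(A∩B∩C) = P(A) * P(B|A) * P(C|A∩B)
= 7/18 * 4/9 * 1/13
= 14/81 * 1/13 = 14/1053

14/1053


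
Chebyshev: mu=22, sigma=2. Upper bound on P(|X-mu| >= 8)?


k = 8/2 = 4
Chebyshev: P(|X-mu| >= k*sigma) <= 1/k^2 = 1/4^2 = 1/16

1/16


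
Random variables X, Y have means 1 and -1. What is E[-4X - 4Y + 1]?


E[-4X - 4Y + 1] = -4*E[X] - 4*E[Y] + 1
= (-4)*(1) + (-4)*(-1) + (1)
= -4 + 4 + 1 = 1

1


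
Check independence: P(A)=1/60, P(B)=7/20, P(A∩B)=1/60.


P(A)*P(B) = 1/60*7/20 = 7/1200
P(A∩B) = 1/60 != 7/1200, so not independent

No, A and B are not independent


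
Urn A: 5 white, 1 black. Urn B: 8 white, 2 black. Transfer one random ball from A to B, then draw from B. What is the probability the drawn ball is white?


P(transfer white) = 5/6; P(transfer black) = 1/6
If white transferred: Urn II has 9 white of 11, so P(white|white moved) = 9/11
If black transferred: Urn II has 8 white of 11, so P(white|black moved) = 8/11
By total probability: P(white) = 5/6*9/11 + 1/6*8/11 = 53/66

53/66


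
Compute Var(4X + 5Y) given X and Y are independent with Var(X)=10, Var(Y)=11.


Independence => Cov(X,Y)=0
Var(4X + 5Y) = 4^2*Var(X) + 5^2*Var(Y)
= 16*10 + 25*11 = 435

435


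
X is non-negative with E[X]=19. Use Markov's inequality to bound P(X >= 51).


Markov: P(X >= a) <= E[X]/a
P(X >= 51) <= 19/51

19/51


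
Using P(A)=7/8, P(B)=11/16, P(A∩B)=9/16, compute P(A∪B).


P(A∪B) = P(A) + P(B) - P(A∩B)
= 7/8 + 11/16 - 9/16 = 1

1


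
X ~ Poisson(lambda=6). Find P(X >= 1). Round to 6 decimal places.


P(X>=1) = 1 - P(X<=0) = 1 - (e^(-6)*6^0/0!)
≈ 1 - 0.0024787522 = 0.9975212478
≈ 0.997521

0.997521


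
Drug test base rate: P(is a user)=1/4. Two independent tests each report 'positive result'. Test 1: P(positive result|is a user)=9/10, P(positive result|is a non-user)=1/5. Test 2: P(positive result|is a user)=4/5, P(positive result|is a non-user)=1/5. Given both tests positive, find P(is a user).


After test 1: P(+) = 9/10*1/4 + 1/5*3/4 = 3/8
P(B|+) = (9/40)/(3/8) = 3/5
After test 2 (use post1 as new prior): P(+) = 4/5*3/5 + 1/5*2/5 = 14/25
P(B|+,+) = (12/25)/(14/25) = 6/7

6/7


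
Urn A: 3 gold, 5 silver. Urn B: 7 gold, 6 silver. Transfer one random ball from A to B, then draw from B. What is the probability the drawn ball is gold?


P(transfer gold) = 3/8; P(transfer silver) = 5/8
If gold transferred: Urn II has 8 gold of 14, so P(gold|gold moved) = 4/7
If silver transferred: Urn II has 7 gold of 14, so P(gold|silver moved) = 1/2
By total probability: P(gold) = 3/8*4/7 + 5/8*1/2 = 59/112

59/112


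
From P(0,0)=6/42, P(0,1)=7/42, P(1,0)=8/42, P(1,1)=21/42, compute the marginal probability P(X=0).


P(X=0) = P(0,0)+P(0,1) = 6/42 + 7/42 = 13/42

13/42


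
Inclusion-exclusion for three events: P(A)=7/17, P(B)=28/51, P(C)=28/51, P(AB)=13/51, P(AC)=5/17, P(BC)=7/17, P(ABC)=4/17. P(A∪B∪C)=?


P(A∪B∪C) = P(A)+P(B)+P(C) - P(AB)-P(AC)-P(BC) + P(ABC)
= 7/17+28/51+28/51 - 13/51-5/17-7/17 + 4/17
= 40/51

40/51


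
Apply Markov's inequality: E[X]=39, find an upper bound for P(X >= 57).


Markov: P(X >= a) <= E[X]/a
P(X >= 57) <= 39/57 = 13/19

13/19


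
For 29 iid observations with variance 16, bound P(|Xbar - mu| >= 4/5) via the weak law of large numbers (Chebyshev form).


Var(Xbar) = Var(X)/n = 16/29
Chebyshev: P(|Xbar-mu| >= 4/5) <= Var(Xbar)/(4/5)^2 = (16/29)/(16/25) = 25/29

25/29


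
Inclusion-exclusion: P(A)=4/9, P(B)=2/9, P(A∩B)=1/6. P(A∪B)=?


P(A∪B) = P(A) + P(B) - P(A∩B)
= 4/9 + 2/9 - 1/6 = 1/2

1/2


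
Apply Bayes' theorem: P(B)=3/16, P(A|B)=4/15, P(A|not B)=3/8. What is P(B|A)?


P(A) = P(A|B)P(B) + P(A|B')P(B') = 4/15*3/16 + 3/8*13/16 = 227/640
P(B|A) = P(A|B)P(B)/P(A) = (1/20)/(227/640) = 32/227

32/227


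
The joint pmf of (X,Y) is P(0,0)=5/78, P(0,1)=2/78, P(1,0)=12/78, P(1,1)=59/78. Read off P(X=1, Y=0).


Read from table: P(X=1, Y=0) = 12/78 = 2/13

2/13


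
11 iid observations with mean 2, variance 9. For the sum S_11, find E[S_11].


E[S_n] = n*E[X_1] = 11*2 = 22

22


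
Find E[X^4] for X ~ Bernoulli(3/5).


For Bernoulli: X in {0,1}
E[X^4] = 0^4*(1-3/5) + 1^4*3/5 = 3/5

3/5


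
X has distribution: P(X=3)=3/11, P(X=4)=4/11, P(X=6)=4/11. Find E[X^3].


E[X^3] = sum(g(x)*P(x))
= 27*3/11 + 64*4/11 + 216*4/11
= 1201/11

1201/11


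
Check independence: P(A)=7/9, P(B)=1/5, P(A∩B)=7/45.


P(A)*P(B) = 7/9*1/5 = 7/45
P(A∩B) = 7/45, which equals P(A)P(B), so independent

Yes, A and B are independent


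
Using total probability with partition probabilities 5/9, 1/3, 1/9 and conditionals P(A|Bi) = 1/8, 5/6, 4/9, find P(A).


P(A) = P(A|B1)P(B1) + P(A|B2)P(B2) + P(A|B3)P(B3)
= 1/8*5/9 + 5/6*1/3 + 4/9*1/9
= 5/72 + 5/18 + 4/81 = 257/648

257/648


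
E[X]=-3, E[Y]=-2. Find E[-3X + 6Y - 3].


E[-3X + 6Y - 3] = -3*E[X] + 6*E[Y] - 3
= (-3)*(-3) + (6)*(-2) + (-3)
= 9 - 12 - 3 = -6

-6


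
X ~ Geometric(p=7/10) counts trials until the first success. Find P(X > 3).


P(X > 3) = P(first 3 trials all fail) = (1-p)^3 = (3/10)^3 = 27/1000

27/1000


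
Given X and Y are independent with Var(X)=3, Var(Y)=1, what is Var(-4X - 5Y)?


Independence => Cov(X,Y)=0
Var(-4X - 5Y) = (-4)^2*Var(X) + (-5)^2*Var(Y)
= 16*3 + 25*1 = 73

73


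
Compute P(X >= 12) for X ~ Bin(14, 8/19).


P(X>=12) = P(X=12) + P(X=13) + P(X=14)
= 756670158340096/799006685782884121 + 84662395338752/799006685782884121 + 4398046511104/799006685782884121
= 845730600189952/799006685782884121

845730600189952/799006685782884121


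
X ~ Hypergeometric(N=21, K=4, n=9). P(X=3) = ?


P(X=3) = C(4,3)*C(17,6) / C(21,9)
= 4*12376 / 293930
= 49504/293930 = 16/95

16/95


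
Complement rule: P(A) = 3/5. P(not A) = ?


P(A') = 1 - P(A) = 1 - 3/5 = 2/5

2/5


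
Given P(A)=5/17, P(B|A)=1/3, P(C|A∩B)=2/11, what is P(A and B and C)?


P(A∩B∩C) = P(A) * P(B|A) * P(C|A∩B)
= 5/17 * 1/3 * 2/11
= 5/51 * 2/11 = 10/561

10/561


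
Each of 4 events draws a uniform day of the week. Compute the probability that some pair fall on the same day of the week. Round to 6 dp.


P(all different) = prod((7-i)/7 for i=0..3) = 0.349854
P(at least one match) = 1 - 0.349854 = 0.650146

0.650146


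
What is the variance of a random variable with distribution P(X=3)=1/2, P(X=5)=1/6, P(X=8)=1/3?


E[X] = 5, E[X^2] = 30
Var(X) = E[X^2] - (E[X])^2 = 30 - (5)^2 = 5

5


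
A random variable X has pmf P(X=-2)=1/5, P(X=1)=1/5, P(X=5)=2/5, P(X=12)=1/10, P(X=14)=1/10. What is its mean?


E[X] = sum(x * P(x))
= -2*1/5 + 1*1/5 + 5*2/5 + 12*1/10 + 14*1/10
= 22/5

22/5


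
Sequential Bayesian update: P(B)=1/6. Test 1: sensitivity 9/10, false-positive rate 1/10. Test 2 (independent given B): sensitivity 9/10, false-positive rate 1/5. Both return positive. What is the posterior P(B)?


After test 1: P(+) = 9/10*1/6 + 1/10*5/6 = 7/30
P(B|+) = (3/20)/(7/30) = 9/14
After test 2 (use post1 as new prior): P(+) = 9/10*9/14 + 1/5*5/14 = 13/20
P(B|+,+) = (81/140)/(13/20) = 81/91

81/91


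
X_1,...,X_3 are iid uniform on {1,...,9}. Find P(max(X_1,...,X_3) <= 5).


P(max <= 5) = P(all X_i <= 5) = (P(X_1 <= 5))^3
= (5/9)^3 = 125/729

125/729


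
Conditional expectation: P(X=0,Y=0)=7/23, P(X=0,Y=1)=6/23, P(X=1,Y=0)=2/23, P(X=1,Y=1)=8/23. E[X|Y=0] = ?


P(Y=0) = 9/23
E[X|Y=0] = (0*7 + 1*2)/9 = 2/9

2/9


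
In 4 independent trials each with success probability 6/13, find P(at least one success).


P(at least one) = 1 - P(none)
P(none) = (1 - 6/13)^4 = (7/13)^4 = 2401/28561
P(at least one) = 1 - 2401/28561 = 26160/28561

26160/28561


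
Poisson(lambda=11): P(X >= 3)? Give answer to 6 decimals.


P(X>=3) = 1 - P(X<=2) = 1 - (e^(-11)*11^0/0! + e^(-11)*11^1/1! + e^(-11)*11^2/2!)
≈ 1 - (0.0000167017 + 0.0001837187 + 0.0010104529)
= 1 - 0.0012108733 = 0.9987891267
≈ 0.998789

0.998789


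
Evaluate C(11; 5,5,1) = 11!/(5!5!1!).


11! = 39916800
Denominator: 5!=120 * 5!=120 * 1!=1
Coefficient = 39916800 / 14400 = 2772

2772


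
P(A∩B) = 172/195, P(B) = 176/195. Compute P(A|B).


P(A|B) = P(A∩B)/P(B) = (172/195)/(176/195) = 172/176 = 43/44

43/44


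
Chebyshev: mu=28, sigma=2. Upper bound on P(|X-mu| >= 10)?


k = 10/2 = 5
Chebyshev: P(|X-mu| >= k*sigma) <= 1/k^2 = 1/5^2 = 1/25

1/25


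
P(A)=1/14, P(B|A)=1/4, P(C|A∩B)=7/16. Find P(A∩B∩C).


P(A∩B∩C) = P(A) * P(B|A) * P(C|A∩B)
= 1/14 * 1/4 * 7/16
= 1/56 * 7/16 = 1/128

1/128


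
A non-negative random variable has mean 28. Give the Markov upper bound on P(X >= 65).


Markov: P(X >= a) <= E[X]/a
P(X >= 65) <= 28/65

28/65
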